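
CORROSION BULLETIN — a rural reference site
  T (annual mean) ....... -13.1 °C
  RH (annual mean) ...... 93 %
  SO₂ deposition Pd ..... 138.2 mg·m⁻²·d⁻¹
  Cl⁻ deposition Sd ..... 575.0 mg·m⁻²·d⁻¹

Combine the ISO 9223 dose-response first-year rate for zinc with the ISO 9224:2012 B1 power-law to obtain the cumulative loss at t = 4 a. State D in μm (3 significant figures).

D(4) = 11.8 μm

zinc: temperature factor f = +0.038·(-23.1) = -0.8778
  SO₂ term: 0.0129·138.2^0.44·exp(0.046·93-0.8778) = 3.381
  Cl⁻ term: 0.0175·575.0^0.57·exp(0.008·93+0.085·-13.1) = 0.4525
  sum: 3.381 + 0.4525 → r_corr = 3.834 μm/a
Long-term exponent b (ISO 9224 Table 2, B1) = 0.813
  D(4) = 3.834 × 4^0.813 = 3.834 × 3.087 = 11.83 μm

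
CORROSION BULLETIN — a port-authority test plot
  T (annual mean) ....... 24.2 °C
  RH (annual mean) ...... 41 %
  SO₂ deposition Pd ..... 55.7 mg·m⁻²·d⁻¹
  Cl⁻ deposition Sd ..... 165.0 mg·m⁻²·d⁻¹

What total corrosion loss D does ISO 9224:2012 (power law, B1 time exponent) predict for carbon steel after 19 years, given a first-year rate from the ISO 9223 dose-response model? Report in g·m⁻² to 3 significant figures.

carbon steel: f(T) = -0.054·(T−10) [T>10 °C] = -0.7668
  Pd branch = 1.77·Pd^0.52·e^(0.02·RH+f) = 15.1 μm/a
  Sd branch = 0.102·Sd^0.62·e^(0.033·RH+0.04·T) = 24.63 μm/a
  r_corr = 15.1 + 24.63 = 39.73 μm/a
ISO 9224: D(t) = r_corr · t^b with b = 0.523 (carbon steel, B1)
  D(19) = 39.73 × 19^0.523 = 39.73 × 4.664 = 185.3 μm
  Mass loss = 185.3 μm × 7.85 g/cm³ = 1455 g·m⁻²

D(19) = 1.45e+03 g·m⁻²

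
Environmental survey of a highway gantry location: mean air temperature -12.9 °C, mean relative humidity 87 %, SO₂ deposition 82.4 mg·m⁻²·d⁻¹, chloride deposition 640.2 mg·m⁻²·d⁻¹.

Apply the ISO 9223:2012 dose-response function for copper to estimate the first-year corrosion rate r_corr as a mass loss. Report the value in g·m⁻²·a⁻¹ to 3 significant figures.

copper: f(T) = +0.126·(T−10) [T≤10 °C] = -2.8854
  SO₂ term: 0.0053·82.4^0.26·exp(0.059·87-2.8854) = 0.158
  Cl⁻ term: 0.01025·640.2^0.27·exp(0.036·87+0.049·-12.9) = 0.7147
  sum: 0.158 + 0.7147 → r_corr = 0.8727 μm/a
Convert to mass loss: 0.8727 μm/a × 8.96 g/cm³ = 7.819 g·m⁻²·a⁻¹

r_corr = 7.82 g·m⁻²·a⁻¹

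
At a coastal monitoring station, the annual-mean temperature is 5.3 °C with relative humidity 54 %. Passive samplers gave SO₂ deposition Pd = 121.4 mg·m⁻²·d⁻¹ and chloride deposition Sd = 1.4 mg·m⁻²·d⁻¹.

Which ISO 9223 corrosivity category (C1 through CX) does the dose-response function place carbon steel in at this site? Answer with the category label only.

carbon steel: f(T) = +0.150·(T−10) [T≤10 °C] = -0.7050
  Pd branch = 1.77·Pd^0.52·e^(0.02·RH+f) = 31.23 μm/a
  Sd branch = 0.102·Sd^0.62·e^(0.033·RH+0.04·T) = 0.923 μm/a
  r_corr = 31.23 + 0.923 = 32.16 μm/a
32.2 μm/a falls in (25, 50] for carbon steel → category C3

C3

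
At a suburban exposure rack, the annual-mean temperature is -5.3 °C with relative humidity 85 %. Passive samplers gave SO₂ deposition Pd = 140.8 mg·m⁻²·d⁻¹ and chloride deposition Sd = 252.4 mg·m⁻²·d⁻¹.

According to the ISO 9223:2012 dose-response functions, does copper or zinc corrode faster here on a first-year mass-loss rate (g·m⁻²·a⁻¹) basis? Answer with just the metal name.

zinc

copper: f(T) = +0.126·(T−10) [T≤10 °C] = -1.9278
  sulphur-dioxide contribution → 0.4204 μm/a
  chloride contribution → 0.7507 μm/a
  ⇒ r_corr(copper) = 1.171 μm/a
  mass loss = 1.171 μm/a × 8.96 g/cm³ = 10.49 g·m⁻²·a⁻¹
zinc: T≤10 °C ⇒ hinge +0.038·(-5.3−10) = -0.5814
  sulphur-dioxide contribution → 3.174 μm/a
  chloride contribution → 0.5151 μm/a
  total first-year rate 3.689 μm/a
  mass loss = 3.689 μm/a × 7.14 g/cm³ = 26.34 g·m⁻²·a⁻¹
Ordering by g·m⁻²·a⁻¹: zinc (26.3) > copper (10.5)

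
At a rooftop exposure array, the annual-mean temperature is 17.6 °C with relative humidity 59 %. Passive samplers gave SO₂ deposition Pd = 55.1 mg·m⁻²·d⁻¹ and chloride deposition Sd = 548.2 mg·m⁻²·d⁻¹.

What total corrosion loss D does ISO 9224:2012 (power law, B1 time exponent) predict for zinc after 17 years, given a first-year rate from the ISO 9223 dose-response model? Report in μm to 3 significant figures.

zinc: f(T) = -0.071·(T−10) [T>10 °C] = -0.5396
  SO₂ term: 0.0129·55.1^0.44·exp(0.046·59-0.5396) = 0.6623
  Cl⁻ term: 0.0175·548.2^0.57·exp(0.008·59+0.085·17.6) = 4.56
  r_corr = 0.6623 + 4.56 = 5.222 μm/a
Long-term exponent b (ISO 9224 Table 2, B1) = 0.813
  D(17) = 5.222 × 17^0.813 = 5.222 × 10.01 = 52.26 μm

D(17) = 52.3 μm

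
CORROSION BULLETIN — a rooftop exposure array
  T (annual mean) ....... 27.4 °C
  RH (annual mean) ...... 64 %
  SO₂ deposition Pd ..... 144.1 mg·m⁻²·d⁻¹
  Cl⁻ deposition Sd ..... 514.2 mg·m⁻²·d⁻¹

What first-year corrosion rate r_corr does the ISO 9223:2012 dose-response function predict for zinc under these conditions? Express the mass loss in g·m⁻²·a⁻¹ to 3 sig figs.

r_corr = 79.7 g·m⁻²·a⁻¹

zinc: temperature factor f = -0.071·(17.4) = -1.2354
  SO₂ term: 0.0129·144.1^0.44·exp(0.046·64-1.2354) = 0.6345
  Cl⁻ term: 0.0175·514.2^0.57·exp(0.008·64+0.085·27.4) = 10.52
  sum: 0.6345 + 10.52 → r_corr = 11.16 μm/a
Convert to mass loss: 11.16 μm/a × 7.14 g/cm³ = 79.68 g·m⁻²·a⁻¹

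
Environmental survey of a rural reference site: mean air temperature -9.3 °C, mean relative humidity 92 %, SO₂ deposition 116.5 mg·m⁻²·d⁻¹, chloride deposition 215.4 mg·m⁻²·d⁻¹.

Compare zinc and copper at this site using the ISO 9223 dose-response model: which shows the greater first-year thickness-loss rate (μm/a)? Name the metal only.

zinc

zinc: f(T) = +0.038·(T−10) [T≤10 °C] = -0.7334
  Pd branch = 0.0129·Pd^0.44·e^(0.046·RH+f) = 3.461 μm/a
  Cl⁻ term: 0.0175·215.4^0.57·exp(0.008·92+0.085·-9.3) = 0.3543
  r_corr = 3.461 + 0.3543 = 3.815 μm/a
copper: temperature factor f = +0.126·(-19.3) = -2.4318
  SO₂ term: 0.0053·116.5^0.26·exp(0.059·92-2.4318) = 0.3654
  Cl⁻ term: 0.01025·215.4^0.27·exp(0.036·92+0.049·-9.3) = 0.7606
  r_corr = 0.3654 + 0.7606 = 1.126 μm/a
Ordering by μm/a: zinc (3.82) > copper (1.13)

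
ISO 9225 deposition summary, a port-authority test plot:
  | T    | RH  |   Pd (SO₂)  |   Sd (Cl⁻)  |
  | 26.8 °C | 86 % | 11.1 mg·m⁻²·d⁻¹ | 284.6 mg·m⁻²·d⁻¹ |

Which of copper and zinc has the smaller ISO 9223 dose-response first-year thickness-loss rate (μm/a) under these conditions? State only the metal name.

copper

copper: T>10 °C ⇒ hinge -0.080·(26.8−10) = -1.3440
  SO₂ term: 0.0053·11.1^0.26·exp(0.059·86-1.3440) = 0.413
  Sd branch = 0.01025·Sd^0.27·e^(0.036·RH+0.049·T) = 3.875 μm/a
  r_corr = 0.413 + 3.875 = 4.288 μm/a
zinc: temperature factor f = -0.071·(16.8) = -1.1928
  SO₂ term: 0.0129·11.1^0.44·exp(0.046·86-1.1928) = 0.5896
  Sd branch = 0.0175·Sd^0.57·e^(0.008·RH+0.085·T) = 8.513 μm/a
  r_corr = 0.5896 + 8.513 = 9.102 μm/a
Ordering by μm/a: zinc (9.1) > copper (4.29)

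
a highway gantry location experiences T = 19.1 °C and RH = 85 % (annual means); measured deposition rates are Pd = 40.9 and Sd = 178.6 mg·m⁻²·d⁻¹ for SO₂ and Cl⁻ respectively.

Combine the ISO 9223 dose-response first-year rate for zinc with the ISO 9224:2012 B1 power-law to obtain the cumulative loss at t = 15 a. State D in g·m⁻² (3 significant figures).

D(15) = 329 g·m⁻²

zinc: T>10 °C ⇒ hinge -0.071·(19.1−10) = -0.6461
  Pd branch = 0.0129·Pd^0.44·e^(0.046·RH+f) = 1.727 μm/a
  Sd branch = 0.0175·Sd^0.57·e^(0.008·RH+0.085·T) = 3.365 μm/a
  r_corr = 1.727 + 3.365 = 5.092 μm/a
Long-term exponent b (ISO 9224 Table 2, B1) = 0.813
  D(15) = 5.092 × 15^0.813 = 5.092 × 9.04 = 46.03 μm
  Mass loss = 46.03 μm × 7.14 g/cm³ = 328.7 g·m⁻²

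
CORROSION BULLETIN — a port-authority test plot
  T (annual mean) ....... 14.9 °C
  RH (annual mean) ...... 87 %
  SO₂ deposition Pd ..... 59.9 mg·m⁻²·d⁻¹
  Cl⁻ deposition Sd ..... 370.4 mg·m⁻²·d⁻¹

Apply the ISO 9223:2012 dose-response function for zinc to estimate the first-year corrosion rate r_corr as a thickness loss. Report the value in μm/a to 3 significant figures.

zinc: f(T) = -0.071·(T−10) [T>10 °C] = -0.3479
  SO₂ term: 0.0129·59.9^0.44·exp(0.046·87-0.3479) = 3.017
  Cl⁻ term: 0.0175·370.4^0.57·exp(0.008·87+0.085·14.9) = 3.626
  sum: 3.017 + 3.626 → r_corr = 6.644 μm/a

r_corr = 6.64 μm/a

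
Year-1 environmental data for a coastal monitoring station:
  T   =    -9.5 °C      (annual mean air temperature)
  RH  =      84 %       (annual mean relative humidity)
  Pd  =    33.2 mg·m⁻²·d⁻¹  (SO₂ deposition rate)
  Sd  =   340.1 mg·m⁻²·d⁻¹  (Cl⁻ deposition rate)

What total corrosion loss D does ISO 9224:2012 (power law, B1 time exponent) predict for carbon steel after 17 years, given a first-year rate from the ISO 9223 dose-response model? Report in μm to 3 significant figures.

D(17) = 196 μm

carbon steel: temperature factor f = +0.150·(-19.5) = -2.9250
  sulphur-dioxide contribution → 3.15 μm/a
  chloride contribution → 41.4 μm/a
  ⇒ r_corr(carbon steel) = 44.55 μm/a
ISO 9224: D(t) = r_corr · t^b with b = 0.523 (carbon steel, B1)
  D(17) = 44.55 × 17^0.523 = 44.55 × 4.401 = 196.1 μm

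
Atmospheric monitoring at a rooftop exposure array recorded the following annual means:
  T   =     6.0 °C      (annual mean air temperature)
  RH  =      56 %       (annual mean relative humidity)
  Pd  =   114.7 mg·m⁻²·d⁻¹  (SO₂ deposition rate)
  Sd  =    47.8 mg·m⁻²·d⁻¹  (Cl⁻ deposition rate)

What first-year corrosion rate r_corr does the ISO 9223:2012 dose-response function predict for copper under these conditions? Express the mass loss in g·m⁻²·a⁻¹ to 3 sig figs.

copper: f(T) = +0.126·(T−10) [T≤10 °C] = -0.5040
  sulphur-dioxide contribution → 0.2991 μm/a
  chloride contribution → 0.2934 μm/a
  total first-year rate 0.5924 μm/a
Convert to mass loss: 0.5924 μm/a × 8.96 g/cm³ = 5.308 g·m⁻²·a⁻¹

r_corr = 5.31 g·m⁻²·a⁻¹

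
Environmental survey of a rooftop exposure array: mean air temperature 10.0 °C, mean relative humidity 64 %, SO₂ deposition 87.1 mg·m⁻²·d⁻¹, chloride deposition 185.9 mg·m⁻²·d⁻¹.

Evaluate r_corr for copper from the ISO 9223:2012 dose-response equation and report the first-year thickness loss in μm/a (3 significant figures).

r_corr = 1.43 μm/a

copper: f(T) = +0.126·(T−10) [T≤10 °C] = +0.0000
  sulphur-dioxide contribution → 0.7389 μm/a
  chloride contribution → 0.6868 μm/a
  ⇒ r_corr(copper) = 1.426 μm/a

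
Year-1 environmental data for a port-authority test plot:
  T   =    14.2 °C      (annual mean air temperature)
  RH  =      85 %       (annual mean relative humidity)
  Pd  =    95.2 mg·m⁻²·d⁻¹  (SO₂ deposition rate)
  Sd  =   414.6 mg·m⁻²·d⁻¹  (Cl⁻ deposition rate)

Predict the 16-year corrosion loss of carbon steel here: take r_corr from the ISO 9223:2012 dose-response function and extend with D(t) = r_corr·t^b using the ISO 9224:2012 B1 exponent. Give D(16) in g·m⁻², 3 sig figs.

D(16) = 6.94e+03 g·m⁻²

carbon steel: f(T) = -0.054·(T−10) [T>10 °C] = -0.2268
  Pd branch = 1.77·Pd^0.52·e^(0.02·RH+f) = 82.54 μm/a
  Cl⁻ term: 0.102·414.6^0.62·exp(0.033·85+0.04·14.2) = 124.9
  sum: 82.54 + 124.9 → r_corr = 207.4 μm/a
Power-law: D(16) = r_corr · 16^0.523
  D(16) = 207.4 × 16^0.523 = 207.4 × 4.263 = 884.2 μm
  Mass loss = 884.2 μm × 7.85 g/cm³ = 6941 g·m⁻²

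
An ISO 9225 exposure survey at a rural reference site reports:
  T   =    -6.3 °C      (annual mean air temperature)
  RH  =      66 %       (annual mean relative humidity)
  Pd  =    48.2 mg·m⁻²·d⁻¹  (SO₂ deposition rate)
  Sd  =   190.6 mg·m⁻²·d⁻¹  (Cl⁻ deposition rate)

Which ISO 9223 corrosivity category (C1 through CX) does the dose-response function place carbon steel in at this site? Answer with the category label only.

carbon steel: T≤10 °C ⇒ hinge +0.150·(-6.3−10) = -2.4450
  sulphur-dioxide contribution → 4.311 μm/a
  chloride contribution → 18.14 μm/a
  total first-year rate 22.45 μm/a
Category bounds: 1.3…25 μm/a bracket r_corr ⇒ C2

C2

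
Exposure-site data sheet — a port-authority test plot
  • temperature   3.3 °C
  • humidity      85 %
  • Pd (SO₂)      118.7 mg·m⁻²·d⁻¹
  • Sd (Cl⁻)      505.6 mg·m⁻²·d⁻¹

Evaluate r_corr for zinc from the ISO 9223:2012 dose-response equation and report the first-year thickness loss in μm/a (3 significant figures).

zinc: f(T) = +0.038·(T−10) [T≤10 °C] = -0.2546
  sulphur-dioxide contribution → 4.082 μm/a
  chloride contribution → 1.59 μm/a
  ⇒ r_corr(zinc) = 5.672 μm/a

r_corr = 5.67 μm/a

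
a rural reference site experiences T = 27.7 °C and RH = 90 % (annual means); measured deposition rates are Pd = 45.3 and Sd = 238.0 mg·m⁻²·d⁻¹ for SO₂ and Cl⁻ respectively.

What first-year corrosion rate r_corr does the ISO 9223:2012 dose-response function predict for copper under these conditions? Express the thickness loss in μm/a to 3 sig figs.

r_corr = 5.16 μm/a

copper: temperature factor f = -0.080·(17.7) = -1.4160
  Pd branch = 0.0053·Pd^0.26·e^(0.059·RH+f) = 0.7015 μm/a
  Sd branch = 0.01025·Sd^0.27·e^(0.036·RH+0.049·T) = 4.456 μm/a
  r_corr = 0.7015 + 4.456 = 5.158 μm/a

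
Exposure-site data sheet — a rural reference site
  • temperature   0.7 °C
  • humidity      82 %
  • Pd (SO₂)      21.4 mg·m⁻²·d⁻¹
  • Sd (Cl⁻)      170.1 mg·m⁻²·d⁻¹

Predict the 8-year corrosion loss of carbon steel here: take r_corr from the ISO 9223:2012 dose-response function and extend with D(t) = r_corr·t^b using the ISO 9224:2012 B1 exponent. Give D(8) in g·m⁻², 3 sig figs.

carbon steel: T≤10 °C ⇒ hinge +0.150·(0.7−10) = -1.3950
  SO₂ term: 1.77·21.4^0.52·exp(0.02·82-1.3950) = 11.12
  Sd branch = 0.102·Sd^0.62·e^(0.033·RH+0.04·T) = 37.93 μm/a
  sum: 11.12 + 37.93 → r_corr = 49.05 μm/a
ISO 9224: D(t) = r_corr · t^b with b = 0.523 (carbon steel, B1)
  D(8) = 49.05 × 8^0.523 = 49.05 × 2.967 = 145.5 μm
  Mass loss = 145.5 μm × 7.85 g/cm³ = 1142 g·m⁻²

D(8) = 1.14e+03 g·m⁻²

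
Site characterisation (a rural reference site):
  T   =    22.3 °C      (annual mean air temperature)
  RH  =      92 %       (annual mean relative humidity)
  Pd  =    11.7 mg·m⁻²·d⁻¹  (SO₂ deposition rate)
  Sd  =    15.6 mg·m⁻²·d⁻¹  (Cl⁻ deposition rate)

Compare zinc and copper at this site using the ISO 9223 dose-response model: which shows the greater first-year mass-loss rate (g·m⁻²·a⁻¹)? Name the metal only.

copper

zinc: temperature factor f = -0.071·(12.3) = -0.8733
  SO₂ term: 0.0129·11.7^0.44·exp(0.046·92-0.8733) = 1.095
  Sd branch = 0.0175·Sd^0.57·e^(0.008·RH+0.085·T) = 1.164 μm/a
  sum: 1.095 + 1.164 → r_corr = 2.259 μm/a
  mass loss = 2.259 μm/a × 7.14 g/cm³ = 16.13 g·m⁻²·a⁻¹
copper: f(T) = -0.080·(T−10) [T>10 °C] = -0.9840
  SO₂ term: 0.0053·11.7^0.26·exp(0.059·92-0.9840) = 0.8551
  Sd branch = 0.01025·Sd^0.27·e^(0.036·RH+0.049·T) = 1.761 μm/a
  sum: 0.8551 + 1.761 → r_corr = 2.616 μm/a
  mass loss = 2.616 μm/a × 8.96 g/cm³ = 23.44 g·m⁻²·a⁻¹
Ordering by g·m⁻²·a⁻¹: copper (23.4) > zinc (16.1)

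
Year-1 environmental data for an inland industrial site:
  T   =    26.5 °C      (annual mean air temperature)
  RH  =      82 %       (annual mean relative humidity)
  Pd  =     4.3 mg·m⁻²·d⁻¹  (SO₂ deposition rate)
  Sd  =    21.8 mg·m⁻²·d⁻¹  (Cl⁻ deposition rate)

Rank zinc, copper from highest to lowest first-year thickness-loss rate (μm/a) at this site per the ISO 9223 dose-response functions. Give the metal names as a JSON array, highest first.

zinc: f(T) = -0.071·(T−10) [T>10 °C] = -1.1715
  sulphur-dioxide contribution → 0.3301 μm/a
  chloride contribution → 1.858 μm/a
  total first-year rate 2.188 μm/a
copper: temperature factor f = -0.080·(16.5) = -1.3200
  sulphur-dioxide contribution → 0.2611 μm/a
  chloride contribution → 1.652 μm/a
  ⇒ r_corr(copper) = 1.913 μm/a
Ordering by μm/a: zinc (2.19) > copper (1.91)

["zinc", "copper"]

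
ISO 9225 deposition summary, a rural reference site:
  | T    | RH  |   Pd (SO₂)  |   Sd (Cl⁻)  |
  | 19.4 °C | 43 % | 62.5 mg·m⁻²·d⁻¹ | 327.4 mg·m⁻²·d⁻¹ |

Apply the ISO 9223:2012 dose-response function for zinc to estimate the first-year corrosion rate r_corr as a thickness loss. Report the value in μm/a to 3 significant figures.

zinc: f(T) = -0.071·(T−10) [T>10 °C] = -0.6674
  Pd branch = 0.0129·Pd^0.44·e^(0.046·RH+f) = 0.2951 μm/a
  Cl⁻ term: 0.0175·327.4^0.57·exp(0.008·43+0.085·19.4) = 3.485
  r_corr = 0.2951 + 3.485 = 3.78 μm/a

r_corr = 3.78 μm/a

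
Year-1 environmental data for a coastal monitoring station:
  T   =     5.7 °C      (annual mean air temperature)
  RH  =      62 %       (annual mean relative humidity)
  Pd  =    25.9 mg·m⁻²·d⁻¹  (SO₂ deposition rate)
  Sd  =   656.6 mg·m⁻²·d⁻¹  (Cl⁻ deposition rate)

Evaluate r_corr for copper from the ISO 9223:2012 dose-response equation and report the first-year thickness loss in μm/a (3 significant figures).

copper: T≤10 °C ⇒ hinge +0.126·(5.7−10) = -0.5418
  Pd branch = 0.0053·Pd^0.26·e^(0.059·RH+f) = 0.2787 μm/a
  Sd branch = 0.01025·Sd^0.27·e^(0.036·RH+0.049·T) = 0.7278 μm/a
  sum: 0.2787 + 0.7278 → r_corr = 1.007 μm/a

r_corr = 1.01 μm/a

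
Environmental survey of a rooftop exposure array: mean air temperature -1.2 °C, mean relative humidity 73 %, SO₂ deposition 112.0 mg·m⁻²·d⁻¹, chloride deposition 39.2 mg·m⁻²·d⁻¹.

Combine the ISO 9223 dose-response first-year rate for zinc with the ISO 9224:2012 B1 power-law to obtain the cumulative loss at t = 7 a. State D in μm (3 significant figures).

zinc: f(T) = +0.038·(T−10) [T≤10 °C] = -0.4256
  sulphur-dioxide contribution → 1.931 μm/a
  chloride contribution → 0.2294 μm/a
  total first-year rate 2.16 μm/a
Power-law: D(7) = r_corr · 7^0.813
  D(7) = 2.16 × 7^0.813 = 2.16 × 4.865 = 10.51 μm

D(7) = 10.5 μm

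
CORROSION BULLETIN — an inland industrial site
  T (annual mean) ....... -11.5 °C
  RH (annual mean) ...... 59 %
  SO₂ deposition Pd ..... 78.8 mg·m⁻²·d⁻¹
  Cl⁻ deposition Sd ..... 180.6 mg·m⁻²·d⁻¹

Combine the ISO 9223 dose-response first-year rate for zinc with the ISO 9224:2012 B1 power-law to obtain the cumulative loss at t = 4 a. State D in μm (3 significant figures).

D(4) = 2.44 μm

zinc: f(T) = +0.038·(T−10) [T≤10 °C] = -0.8170
  Pd branch = 0.0129·Pd^0.44·e^(0.046·RH+f) = 0.5874 μm/a
  Cl⁻ term: 0.0175·180.6^0.57·exp(0.008·59+0.085·-11.5) = 0.2041
  sum: 0.5874 + 0.2041 → r_corr = 0.7915 μm/a
Power-law: D(4) = r_corr · 4^0.813
  D(4) = 0.7915 × 4^0.813 = 0.7915 × 3.087 = 2.443 μm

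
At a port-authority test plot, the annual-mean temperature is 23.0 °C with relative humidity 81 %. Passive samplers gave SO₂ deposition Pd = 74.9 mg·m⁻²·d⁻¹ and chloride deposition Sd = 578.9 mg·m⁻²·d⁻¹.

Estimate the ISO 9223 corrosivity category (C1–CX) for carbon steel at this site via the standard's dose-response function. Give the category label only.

CX

carbon steel: T>10 °C ⇒ hinge -0.054·(23.0−10) = -0.7020
  sulphur-dioxide contribution → 41.82 μm/a
  chloride contribution → 191.4 μm/a
  ⇒ r_corr(carbon steel) = 233.2 μm/a
Category bounds: 200…700 μm/a bracket r_corr ⇒ CX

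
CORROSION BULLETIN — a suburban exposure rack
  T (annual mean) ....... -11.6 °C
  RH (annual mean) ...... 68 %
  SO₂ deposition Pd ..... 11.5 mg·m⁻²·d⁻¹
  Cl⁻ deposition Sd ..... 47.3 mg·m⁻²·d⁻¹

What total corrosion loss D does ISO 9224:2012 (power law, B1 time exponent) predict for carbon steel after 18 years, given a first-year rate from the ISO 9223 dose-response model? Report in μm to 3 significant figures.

carbon steel: T≤10 °C ⇒ hinge +0.150·(-11.6−10) = -3.2400
  sulphur-dioxide contribution → 0.9618 μm/a
  chloride contribution → 6.608 μm/a
  total first-year rate 7.57 μm/a
ISO 9224: D(t) = r_corr · t^b with b = 0.523 (carbon steel, B1)
  D(18) = 7.57 × 18^0.523 = 7.57 × 4.534 = 34.32 μm

D(18) = 34.3 μm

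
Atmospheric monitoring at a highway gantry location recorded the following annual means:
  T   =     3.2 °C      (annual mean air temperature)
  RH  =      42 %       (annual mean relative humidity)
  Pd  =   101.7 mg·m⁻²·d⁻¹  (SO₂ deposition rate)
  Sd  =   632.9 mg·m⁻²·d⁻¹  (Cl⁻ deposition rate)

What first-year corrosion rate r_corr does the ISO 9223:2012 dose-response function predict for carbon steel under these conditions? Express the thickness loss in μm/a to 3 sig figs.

carbon steel: temperature factor f = +0.150·(-6.8) = -1.0200
  SO₂ term: 1.77·101.7^0.52·exp(0.02·42-1.0200) = 16.35
  Sd branch = 0.102·Sd^0.62·e^(0.033·RH+0.04·T) = 25.29 μm/a
  sum: 16.35 + 25.29 → r_corr = 41.64 μm/a

r_corr = 41.6 μm/a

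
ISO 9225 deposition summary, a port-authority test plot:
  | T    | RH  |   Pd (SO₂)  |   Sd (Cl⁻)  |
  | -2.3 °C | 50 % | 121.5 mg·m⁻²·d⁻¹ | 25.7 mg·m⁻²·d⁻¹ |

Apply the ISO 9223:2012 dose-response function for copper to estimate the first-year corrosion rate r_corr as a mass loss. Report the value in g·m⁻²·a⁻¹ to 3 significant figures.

r_corr = 1.86 g·m⁻²·a⁻¹

copper: T≤10 °C ⇒ hinge +0.126·(-2.3−10) = -1.5498
  sulphur-dioxide contribution → 0.07488 μm/a
  chloride contribution → 0.1331 μm/a
  total first-year rate 0.208 μm/a
Convert to mass loss: 0.208 μm/a × 8.96 g/cm³ = 1.864 g·m⁻²·a⁻¹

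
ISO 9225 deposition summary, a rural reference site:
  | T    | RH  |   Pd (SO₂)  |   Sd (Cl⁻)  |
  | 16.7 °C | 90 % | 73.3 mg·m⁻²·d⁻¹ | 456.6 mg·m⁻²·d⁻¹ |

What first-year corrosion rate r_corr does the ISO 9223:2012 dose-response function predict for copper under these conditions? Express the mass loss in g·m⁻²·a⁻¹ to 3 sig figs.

r_corr = 44.9 g·m⁻²·a⁻¹

copper: f(T) = -0.080·(T−10) [T>10 °C] = -0.5360
  Pd branch = 0.0053·Pd^0.26·e^(0.059·RH+f) = 1.917 μm/a
  Cl⁻ term: 0.01025·456.6^0.27·exp(0.036·90+0.049·16.7) = 3.1
  sum: 1.917 + 3.1 → r_corr = 5.016 μm/a
Convert to mass loss: 5.016 μm/a × 8.96 g/cm³ = 44.94 g·m⁻²·a⁻¹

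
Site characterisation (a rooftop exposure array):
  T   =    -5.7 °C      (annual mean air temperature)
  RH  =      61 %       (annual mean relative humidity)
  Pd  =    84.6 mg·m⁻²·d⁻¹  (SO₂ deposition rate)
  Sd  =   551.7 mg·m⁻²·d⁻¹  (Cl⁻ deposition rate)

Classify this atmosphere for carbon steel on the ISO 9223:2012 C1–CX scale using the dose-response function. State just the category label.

C3

carbon steel: f(T) = +0.150·(T−10) [T≤10 °C] = -2.3550
  SO₂ term: 1.77·84.6^0.52·exp(0.02·61-2.3550) = 5.718
  Sd branch = 0.102·Sd^0.62·e^(0.033·RH+0.04·T) = 30.46 μm/a
  sum: 5.718 + 30.46 → r_corr = 36.17 μm/a
36.2 μm/a falls in (25, 50] for carbon steel → category C3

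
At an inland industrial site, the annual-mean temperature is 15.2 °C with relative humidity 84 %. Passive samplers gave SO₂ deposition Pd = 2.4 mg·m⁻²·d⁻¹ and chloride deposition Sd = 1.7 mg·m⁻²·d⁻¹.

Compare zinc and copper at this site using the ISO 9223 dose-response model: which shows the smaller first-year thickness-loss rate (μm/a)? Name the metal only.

zinc: temperature factor f = -0.071·(5.2) = -0.3692
  SO₂ term: 0.0129·2.4^0.44·exp(0.046·84-0.3692) = 0.6247
  Cl⁻ term: 0.0175·1.7^0.57·exp(0.008·84+0.085·15.2) = 0.1688
  sum: 0.6247 + 0.1688 → r_corr = 0.7935 μm/a
copper: T>10 °C ⇒ hinge -0.080·(15.2−10) = -0.4160
  Pd branch = 0.0053·Pd^0.26·e^(0.059·RH+f) = 0.6235 μm/a
  Cl⁻ term: 0.01025·1.7^0.27·exp(0.036·84+0.049·15.2) = 0.5125
  r_corr = 0.6235 + 0.5125 = 1.136 μm/a
Ordering by μm/a: copper (1.14) > zinc (0.793)

zinc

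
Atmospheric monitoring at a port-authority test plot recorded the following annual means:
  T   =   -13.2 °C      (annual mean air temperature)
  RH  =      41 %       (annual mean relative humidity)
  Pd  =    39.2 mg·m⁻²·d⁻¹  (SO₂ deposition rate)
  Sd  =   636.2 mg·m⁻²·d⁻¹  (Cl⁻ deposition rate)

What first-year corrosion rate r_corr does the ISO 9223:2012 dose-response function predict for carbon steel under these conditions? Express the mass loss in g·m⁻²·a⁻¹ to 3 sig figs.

carbon steel: f(T) = +0.150·(T−10) [T≤10 °C] = -3.4800
  Pd branch = 1.77·Pd^0.52·e^(0.02·RH+f) = 0.8342 μm/a
  Sd branch = 0.102·Sd^0.62·e^(0.033·RH+0.04·T) = 12.74 μm/a
  sum: 0.8342 + 12.74 → r_corr = 13.57 μm/a
Convert to mass loss: 13.57 μm/a × 7.85 g/cm³ = 106.5 g·m⁻²·a⁻¹

r_corr = 107 g·m⁻²·a⁻¹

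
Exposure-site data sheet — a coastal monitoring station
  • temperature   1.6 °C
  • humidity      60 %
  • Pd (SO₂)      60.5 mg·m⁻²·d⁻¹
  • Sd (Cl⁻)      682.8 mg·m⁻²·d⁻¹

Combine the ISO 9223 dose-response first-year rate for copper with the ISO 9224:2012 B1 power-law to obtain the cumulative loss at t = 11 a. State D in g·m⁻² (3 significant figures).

D(11) = 33.0 g·m⁻²

copper: f(T) = +0.126·(T−10) [T≤10 °C] = -1.0584
  SO₂ term: 0.0053·60.5^0.26·exp(0.059·60-1.0584) = 0.1842
  Cl⁻ term: 0.01025·682.8^0.27·exp(0.036·60+0.049·1.6) = 0.5599
  r_corr = 0.1842 + 0.5599 = 0.7441 μm/a
Long-term exponent b (ISO 9224 Table 2, B1) = 0.667
  D(11) = 0.7441 × 11^0.667 = 0.7441 × 4.95 = 3.683 μm
  Mass loss = 3.683 μm × 8.96 g/cm³ = 33 g·m⁻²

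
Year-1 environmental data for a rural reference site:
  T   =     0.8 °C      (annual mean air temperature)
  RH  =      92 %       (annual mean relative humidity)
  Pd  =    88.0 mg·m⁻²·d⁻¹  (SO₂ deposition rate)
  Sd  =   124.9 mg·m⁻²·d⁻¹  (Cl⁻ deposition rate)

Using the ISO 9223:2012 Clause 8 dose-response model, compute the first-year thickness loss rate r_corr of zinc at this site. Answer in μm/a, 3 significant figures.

zinc: f(T) = +0.038·(T−10) [T≤10 °C] = -0.3496
  Pd branch = 0.0129·Pd^0.44·e^(0.046·RH+f) = 4.49 μm/a
  Cl⁻ term: 0.0175·124.9^0.57·exp(0.008·92+0.085·0.8) = 0.6127
  sum: 4.49 + 0.6127 → r_corr = 5.103 μm/a

r_corr = 5.10 μm/a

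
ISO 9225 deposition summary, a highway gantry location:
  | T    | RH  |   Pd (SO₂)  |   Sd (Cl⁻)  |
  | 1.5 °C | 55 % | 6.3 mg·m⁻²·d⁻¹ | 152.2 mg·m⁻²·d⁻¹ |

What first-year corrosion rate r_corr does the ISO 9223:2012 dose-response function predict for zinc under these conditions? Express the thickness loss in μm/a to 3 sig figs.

zinc: temperature factor f = +0.038·(-8.5) = -0.3230
  sulphur-dioxide contribution → 0.2635 μm/a
  chloride contribution → 0.5413 μm/a
  total first-year rate 0.8049 μm/a

r_corr = 0.805 μm/a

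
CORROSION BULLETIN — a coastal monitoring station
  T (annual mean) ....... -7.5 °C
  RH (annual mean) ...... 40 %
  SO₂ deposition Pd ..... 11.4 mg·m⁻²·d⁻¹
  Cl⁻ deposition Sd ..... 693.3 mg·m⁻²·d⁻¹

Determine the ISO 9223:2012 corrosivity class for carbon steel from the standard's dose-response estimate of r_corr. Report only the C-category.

carbon steel: f(T) = +0.150·(T−10) [T≤10 °C] = -2.6250
  SO₂ term: 1.77·11.4^0.52·exp(0.02·40-2.6250) = 1.012
  Sd branch = 0.102·Sd^0.62·e^(0.033·RH+0.04·T) = 16.33 μm/a
  sum: 1.012 + 16.33 → r_corr = 17.34 μm/a
17.3 μm/a falls in (1.3, 25] for carbon steel → category C2

C2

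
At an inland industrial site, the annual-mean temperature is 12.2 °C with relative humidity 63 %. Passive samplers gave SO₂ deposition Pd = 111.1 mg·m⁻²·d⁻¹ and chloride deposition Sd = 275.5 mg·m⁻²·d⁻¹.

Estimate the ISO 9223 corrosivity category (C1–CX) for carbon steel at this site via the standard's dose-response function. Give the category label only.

C5

carbon steel: T>10 °C ⇒ hinge -0.054·(12.2−10) = -0.1188
  SO₂ term: 1.77·111.1^0.52·exp(0.02·63-0.1188) = 64.17
  Cl⁻ term: 0.102·275.5^0.62·exp(0.033·63+0.04·12.2) = 43.28
  sum: 64.17 + 43.28 → r_corr = 107.5 μm/a
107 μm/a falls in (80, 200] for carbon steel → category C5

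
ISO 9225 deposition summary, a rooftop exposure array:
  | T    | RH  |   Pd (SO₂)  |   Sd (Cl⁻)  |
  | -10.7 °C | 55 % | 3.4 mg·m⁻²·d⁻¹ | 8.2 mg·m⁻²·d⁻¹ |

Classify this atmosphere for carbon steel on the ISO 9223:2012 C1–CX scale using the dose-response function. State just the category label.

C2

carbon steel: temperature factor f = +0.150·(-20.7) = -3.1050
  Pd branch = 1.77·Pd^0.52·e^(0.02·RH+f) = 0.4504 μm/a
  Sd branch = 0.102·Sd^0.62·e^(0.033·RH+0.04·T) = 1.505 μm/a
  r_corr = 0.4504 + 1.505 = 1.955 μm/a
ISO 9223 Table 2 (carbon steel): 1.3 < 1.96 ≤ 25 μm/a ⇒ C2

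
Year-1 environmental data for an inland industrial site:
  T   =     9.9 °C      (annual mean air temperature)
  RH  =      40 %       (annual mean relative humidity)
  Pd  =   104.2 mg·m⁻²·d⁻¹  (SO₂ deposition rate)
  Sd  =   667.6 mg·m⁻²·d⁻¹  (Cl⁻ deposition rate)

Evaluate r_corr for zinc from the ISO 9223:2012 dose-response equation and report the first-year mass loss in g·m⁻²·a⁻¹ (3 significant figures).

zinc: T≤10 °C ⇒ hinge +0.038·(9.9−10) = -0.0038
  SO₂ term: 0.0129·104.2^0.44·exp(0.046·40-0.0038) = 0.625
  Sd branch = 0.0175·Sd^0.57·e^(0.008·RH+0.085·T) = 2.277 μm/a
  sum: 0.625 + 2.277 → r_corr = 2.902 μm/a
Convert to mass loss: 2.902 μm/a × 7.14 g/cm³ = 20.72 g·m⁻²·a⁻¹

r_corr = 20.7 g·m⁻²·a⁻¹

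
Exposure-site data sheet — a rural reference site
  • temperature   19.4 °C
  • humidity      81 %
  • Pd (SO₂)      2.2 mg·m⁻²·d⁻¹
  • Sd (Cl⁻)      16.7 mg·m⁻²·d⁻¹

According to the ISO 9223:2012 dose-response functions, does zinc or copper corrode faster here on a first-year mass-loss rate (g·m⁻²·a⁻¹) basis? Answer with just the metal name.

copper

zinc: f(T) = -0.071·(T−10) [T>10 °C] = -0.6674
  sulphur-dioxide contribution → 0.3887 μm/a
  chloride contribution → 0.8661 μm/a
  total first-year rate 1.255 μm/a
  mass loss = 1.255 μm/a × 7.14 g/cm³ = 8.959 g·m⁻²·a⁻¹
copper: f(T) = -0.080·(T−10) [T>10 °C] = -0.7520
  sulphur-dioxide contribution → 0.3649 μm/a
  chloride contribution → 1.047 μm/a
  total first-year rate 1.412 μm/a
  mass loss = 1.412 μm/a × 8.96 g/cm³ = 12.65 g·m⁻²·a⁻¹
Ordering by g·m⁻²·a⁻¹: copper (12.7) > zinc (8.96)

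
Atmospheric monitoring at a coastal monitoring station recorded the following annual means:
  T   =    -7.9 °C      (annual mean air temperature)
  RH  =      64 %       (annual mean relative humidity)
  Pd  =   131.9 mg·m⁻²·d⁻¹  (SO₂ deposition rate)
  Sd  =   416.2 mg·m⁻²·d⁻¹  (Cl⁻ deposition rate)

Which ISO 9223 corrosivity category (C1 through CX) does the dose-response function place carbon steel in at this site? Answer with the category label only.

carbon steel: f(T) = +0.150·(T−10) [T≤10 °C] = -2.6850
  Pd branch = 1.77·Pd^0.52·e^(0.02·RH+f) = 5.499 μm/a
  Sd branch = 0.102·Sd^0.62·e^(0.033·RH+0.04·T) = 25.86 μm/a
  r_corr = 5.499 + 25.86 = 31.36 μm/a
Category bounds: 25…50 μm/a bracket r_corr ⇒ C3

C3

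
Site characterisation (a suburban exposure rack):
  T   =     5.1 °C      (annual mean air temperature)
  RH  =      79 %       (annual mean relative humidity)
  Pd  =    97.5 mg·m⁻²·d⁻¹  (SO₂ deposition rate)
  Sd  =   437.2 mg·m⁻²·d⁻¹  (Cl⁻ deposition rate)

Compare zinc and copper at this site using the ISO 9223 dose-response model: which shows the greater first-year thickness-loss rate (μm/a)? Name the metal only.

zinc: T≤10 °C ⇒ hinge +0.038·(5.1−10) = -0.1862
  sulphur-dioxide contribution → 3.042 μm/a
  chloride contribution → 1.625 μm/a
  total first-year rate 4.667 μm/a
copper: f(T) = +0.126·(T−10) [T≤10 °C] = -0.6174
  sulphur-dioxide contribution → 0.9943 μm/a
  chloride contribution → 1.168 μm/a
  ⇒ r_corr(copper) = 2.162 μm/a
Ordering by μm/a: zinc (4.67) > copper (2.16)

zinc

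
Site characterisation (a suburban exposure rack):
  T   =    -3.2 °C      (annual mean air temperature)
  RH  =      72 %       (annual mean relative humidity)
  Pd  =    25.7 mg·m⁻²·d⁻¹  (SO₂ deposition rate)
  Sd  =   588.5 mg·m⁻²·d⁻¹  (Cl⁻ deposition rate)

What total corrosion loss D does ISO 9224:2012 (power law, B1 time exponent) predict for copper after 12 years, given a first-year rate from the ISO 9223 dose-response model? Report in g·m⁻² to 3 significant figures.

D(12) = 38.5 g·m⁻²

copper: temperature factor f = +0.126·(-13.2) = -1.6632
  SO₂ term: 0.0053·25.7^0.26·exp(0.059·72-1.6632) = 0.1635
  Cl⁻ term: 0.01025·588.5^0.27·exp(0.036·72+0.049·-3.2) = 0.6549
  r_corr = 0.1635 + 0.6549 = 0.8183 μm/a
Long-term exponent b (ISO 9224 Table 2, B1) = 0.667
  D(12) = 0.8183 × 12^0.667 = 0.8183 × 5.246 = 4.293 μm
  Mass loss = 4.293 μm × 8.96 g/cm³ = 38.46 g·m⁻²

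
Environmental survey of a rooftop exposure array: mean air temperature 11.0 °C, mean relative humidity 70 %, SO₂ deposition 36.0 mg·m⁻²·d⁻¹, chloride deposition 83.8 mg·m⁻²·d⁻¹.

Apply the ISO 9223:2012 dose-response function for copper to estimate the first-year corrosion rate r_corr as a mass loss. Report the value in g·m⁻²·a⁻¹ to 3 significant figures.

r_corr = 13.4 g·m⁻²·a⁻¹

copper: temperature factor f = -0.080·(1.0) = -0.0800
  sulphur-dioxide contribution → 0.7723 μm/a
  chloride contribution → 0.7219 μm/a
  ⇒ r_corr(copper) = 1.494 μm/a
Convert to mass loss: 1.494 μm/a × 8.96 g/cm³ = 13.39 g·m⁻²·a⁻¹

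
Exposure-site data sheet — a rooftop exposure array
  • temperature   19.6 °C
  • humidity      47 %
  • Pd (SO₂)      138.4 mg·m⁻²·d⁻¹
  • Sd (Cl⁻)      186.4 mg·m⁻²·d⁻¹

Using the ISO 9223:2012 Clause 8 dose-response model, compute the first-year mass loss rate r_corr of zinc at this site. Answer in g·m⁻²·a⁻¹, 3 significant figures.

r_corr = 22.5 g·m⁻²·a⁻¹

zinc: temperature factor f = -0.071·(9.6) = -0.6816
  sulphur-dioxide contribution → 0.4962 μm/a
  chloride contribution → 2.655 μm/a
  ⇒ r_corr(zinc) = 3.151 μm/a
Convert to mass loss: 3.151 μm/a × 7.14 g/cm³ = 22.5 g·m⁻²·a⁻¹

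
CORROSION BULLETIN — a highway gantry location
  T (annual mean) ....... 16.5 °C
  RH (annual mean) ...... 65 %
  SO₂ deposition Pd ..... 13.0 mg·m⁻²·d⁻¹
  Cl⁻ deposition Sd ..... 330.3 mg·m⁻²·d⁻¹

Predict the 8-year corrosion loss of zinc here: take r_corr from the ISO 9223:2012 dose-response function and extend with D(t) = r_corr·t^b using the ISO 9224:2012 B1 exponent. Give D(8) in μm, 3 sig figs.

D(8) = 20.4 μm

zinc: f(T) = -0.071·(T−10) [T>10 °C] = -0.4615
  Pd branch = 0.0129·Pd^0.44·e^(0.046·RH+f) = 0.4998 μm/a
  Sd branch = 0.0175·Sd^0.57·e^(0.008·RH+0.085·T) = 3.264 μm/a
  r_corr = 0.4998 + 3.264 = 3.764 μm/a
ISO 9224: D(t) = r_corr · t^b with b = 0.813 (zinc, B1)
  D(8) = 3.764 × 8^0.813 = 3.764 × 5.423 = 20.41 μm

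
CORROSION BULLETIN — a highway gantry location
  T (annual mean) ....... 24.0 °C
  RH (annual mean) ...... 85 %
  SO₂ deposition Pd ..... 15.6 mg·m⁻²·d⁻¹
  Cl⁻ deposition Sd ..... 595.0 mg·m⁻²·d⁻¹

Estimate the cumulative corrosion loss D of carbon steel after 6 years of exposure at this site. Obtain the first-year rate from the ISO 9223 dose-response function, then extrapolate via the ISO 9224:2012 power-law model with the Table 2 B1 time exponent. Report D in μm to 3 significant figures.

carbon steel: T>10 °C ⇒ hinge -0.054·(24.0−10) = -0.7560
  SO₂ term: 1.77·15.6^0.52·exp(0.02·85-0.7560) = 18.98
  Cl⁻ term: 0.102·595.0^0.62·exp(0.033·85+0.04·24.0) = 231.2
  sum: 18.98 + 231.2 → r_corr = 250.1 μm/a
ISO 9224: D(t) = r_corr · t^b with b = 0.523 (carbon steel, B1)
  D(6) = 250.1 × 6^0.523 = 250.1 × 2.553 = 638.5 μm

D(6) = 639 μm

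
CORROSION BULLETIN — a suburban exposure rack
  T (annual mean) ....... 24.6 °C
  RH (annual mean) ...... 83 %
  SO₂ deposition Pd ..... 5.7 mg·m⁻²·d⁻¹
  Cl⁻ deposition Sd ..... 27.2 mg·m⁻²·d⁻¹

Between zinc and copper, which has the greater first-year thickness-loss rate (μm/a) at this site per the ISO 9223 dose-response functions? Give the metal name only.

zinc

zinc: f(T) = -0.071·(T−10) [T>10 °C] = -1.0366
  Pd branch = 0.0129·Pd^0.44·e^(0.046·RH+f) = 0.4478 μm/a
  Sd branch = 0.0175·Sd^0.57·e^(0.008·RH+0.085·T) = 1.808 μm/a
  sum: 0.4478 + 1.808 → r_corr = 2.256 μm/a
copper: temperature factor f = -0.080·(14.6) = -1.1680
  SO₂ term: 0.0053·5.7^0.26·exp(0.059·83-1.1680) = 0.347
  Cl⁻ term: 0.01025·27.2^0.27·exp(0.036·83+0.049·24.6) = 1.657
  sum: 0.347 + 1.657 → r_corr = 2.004 μm/a
Ordering by μm/a: zinc (2.26) > copper (2)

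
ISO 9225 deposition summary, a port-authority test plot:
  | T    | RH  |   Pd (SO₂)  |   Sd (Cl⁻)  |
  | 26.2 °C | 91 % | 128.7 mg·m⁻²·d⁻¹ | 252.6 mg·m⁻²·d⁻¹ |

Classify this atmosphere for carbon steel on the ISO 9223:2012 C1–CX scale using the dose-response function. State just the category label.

carbon steel: f(T) = -0.054·(T−10) [T>10 °C] = -0.8748
  Pd branch = 1.77·Pd^0.52·e^(0.02·RH+f) = 56.94 μm/a
  Sd branch = 0.102·Sd^0.62·e^(0.033·RH+0.04·T) = 180.9 μm/a
  sum: 56.94 + 180.9 → r_corr = 237.8 μm/a
Category bounds: 200…700 μm/a bracket r_corr ⇒ CX

CX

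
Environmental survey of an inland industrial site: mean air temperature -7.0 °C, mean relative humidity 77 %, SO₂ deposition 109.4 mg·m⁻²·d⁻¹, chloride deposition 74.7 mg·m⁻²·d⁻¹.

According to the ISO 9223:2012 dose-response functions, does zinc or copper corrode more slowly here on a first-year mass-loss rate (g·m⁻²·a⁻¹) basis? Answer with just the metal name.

zinc: temperature factor f = +0.038·(-17.0) = -0.6460
  Pd branch = 0.0129·Pd^0.44·e^(0.046·RH+f) = 1.843 μm/a
  Cl⁻ term: 0.0175·74.7^0.57·exp(0.008·77+0.085·-7.0) = 0.2089
  r_corr = 1.843 + 0.2089 = 2.052 μm/a
  mass loss = 2.052 μm/a × 7.14 g/cm³ = 14.65 g·m⁻²·a⁻¹
copper: T≤10 °C ⇒ hinge +0.126·(-7.0−10) = -2.1420
  Pd branch = 0.0053·Pd^0.26·e^(0.059·RH+f) = 0.1982 μm/a
  Cl⁻ term: 0.01025·74.7^0.27·exp(0.036·77+0.049·-7.0) = 0.3728
  r_corr = 0.1982 + 0.3728 = 0.571 μm/a
  mass loss = 0.571 μm/a × 8.96 g/cm³ = 5.116 g·m⁻²·a⁻¹
Ordering by g·m⁻²·a⁻¹: zinc (14.6) > copper (5.12)

copper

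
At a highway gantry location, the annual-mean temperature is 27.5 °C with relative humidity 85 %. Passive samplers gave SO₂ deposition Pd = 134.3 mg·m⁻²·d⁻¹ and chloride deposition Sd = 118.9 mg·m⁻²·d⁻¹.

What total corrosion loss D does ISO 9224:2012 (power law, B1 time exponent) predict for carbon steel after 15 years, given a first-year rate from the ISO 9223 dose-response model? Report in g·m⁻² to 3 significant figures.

carbon steel: f(T) = -0.054·(T−10) [T>10 °C] = -0.9450
  Pd branch = 1.77·Pd^0.52·e^(0.02·RH+f) = 48.14 μm/a
  Sd branch = 0.102·Sd^0.62·e^(0.033·RH+0.04·T) = 97.98 μm/a
  r_corr = 48.14 + 97.98 = 146.1 μm/a
ISO 9224: D(t) = r_corr · t^b with b = 0.523 (carbon steel, B1)
  D(15) = 146.1 × 15^0.523 = 146.1 × 4.122 = 602.3 μm
  Mass loss = 602.3 μm × 7.85 g/cm³ = 4728 g·m⁻²

D(15) = 4.73e+03 g·m⁻²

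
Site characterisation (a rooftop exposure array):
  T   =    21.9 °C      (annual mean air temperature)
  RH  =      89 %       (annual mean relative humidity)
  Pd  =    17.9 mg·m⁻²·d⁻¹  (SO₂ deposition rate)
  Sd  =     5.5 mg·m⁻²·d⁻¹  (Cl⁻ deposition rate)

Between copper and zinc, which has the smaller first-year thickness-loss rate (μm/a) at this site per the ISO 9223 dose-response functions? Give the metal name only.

copper: f(T) = -0.080·(T−10) [T>10 °C] = -0.9520
  sulphur-dioxide contribution → 0.8261 μm/a
  chloride contribution → 1.17 μm/a
  total first-year rate 1.996 μm/a
zinc: f(T) = -0.071·(T−10) [T>10 °C] = -0.8449
  sulphur-dioxide contribution → 1.183 μm/a
  chloride contribution → 0.6063 μm/a
  total first-year rate 1.789 μm/a
Ordering by μm/a: copper (2) > zinc (1.79)

zinc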